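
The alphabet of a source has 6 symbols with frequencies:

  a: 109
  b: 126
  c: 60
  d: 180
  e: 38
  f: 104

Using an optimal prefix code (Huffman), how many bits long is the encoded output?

1534

Merge the two smallest weights repeatedly:
merge e(38) and c(60): 98
merge 98 and f(104): 202
merge a(109) and b(126): 235
merge d(180) and 202: 382
merge 235 and 382: 617
Total encoded bits = sum of merged weights = 98 + 202 + 235 + 382 + 617 = 1534.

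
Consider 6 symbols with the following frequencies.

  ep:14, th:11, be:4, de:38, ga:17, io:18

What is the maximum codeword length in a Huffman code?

Merge the two lowest-weight nodes at each step:
merge be(4) and th(11): 15
merge ep(14) and 15: 29
merge ga(17) and io(18): 35
merge 29 and 35: 64
merge de(38) and 64: 102
The first pair merged (be, th) ends up deepest, at depth 4.

4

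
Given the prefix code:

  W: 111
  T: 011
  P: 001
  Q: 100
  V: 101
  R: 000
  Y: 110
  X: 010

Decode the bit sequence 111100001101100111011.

WQPVQWT

Read left to right; each codeword is recognised as soon as it completes (prefix code):
  111→W | 100→Q | 001→P | 101→V | 100→Q | 111→W | 011→T
Decoded message: WQPVQWT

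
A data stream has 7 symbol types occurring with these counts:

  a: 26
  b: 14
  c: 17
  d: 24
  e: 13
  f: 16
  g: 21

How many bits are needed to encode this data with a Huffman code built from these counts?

Greedily combine the two least-frequent nodes:
combine e(13), b(14) → 27
combine f(16), c(17) → 33
combine g(21), d(24) → 45
combine a(26), 27 → 53
combine 33, 45 → 78
combine 53, 78 → 131
Each symbol's bit-cost is frequency × depth; summing gives 367 bits (equivalently 27 + 33 + 45 + 53 + 78 + 131).

367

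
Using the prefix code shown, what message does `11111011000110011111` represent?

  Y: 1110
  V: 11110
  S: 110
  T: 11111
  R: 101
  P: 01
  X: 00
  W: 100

Read left to right; each codeword is recognised as soon as it completes (prefix code):
  11111→T | 01→P | 100→W | 01→P | 100→W | 11111→T
Decoded message: TPWPWT

TPWPWT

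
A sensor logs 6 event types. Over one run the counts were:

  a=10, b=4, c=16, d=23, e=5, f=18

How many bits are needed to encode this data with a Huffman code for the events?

Greedily combine the two least-frequent nodes:
combine b(4), e(5) → 9
combine 9, a(10) → 19
combine c(16), f(18) → 34
combine 19, d(23) → 42
combine 34, 42 → 76
The encoded length is the sum of every internal node's weight: 9 + 19 + 34 + 42 + 76 = 180 bits.

180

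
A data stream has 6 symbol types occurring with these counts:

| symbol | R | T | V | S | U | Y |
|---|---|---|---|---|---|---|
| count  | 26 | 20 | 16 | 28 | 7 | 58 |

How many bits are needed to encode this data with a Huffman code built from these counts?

Merge the two smallest weights repeatedly:
merge U(7) and V(16): 23
merge T(20) and 23: 43
merge R(26) and S(28): 54
merge 43 and 54: 97
merge Y(58) and 97: 155
Total encoded bits = sum of merged weights = 23 + 43 + 54 + 97 + 155 = 372.

372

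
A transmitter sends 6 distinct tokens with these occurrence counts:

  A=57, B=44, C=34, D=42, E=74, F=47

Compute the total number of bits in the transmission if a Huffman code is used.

763

Greedily combine the two least-frequent nodes:
combine C(34), D(42) → 76
combine B(44), F(47) → 91
combine A(57), E(74) → 131
combine 76, 91 → 167
combine 131, 167 → 298
The encoded length is the sum of every internal node's weight: 76 + 91 + 131 + 167 + 298 = 763 bits.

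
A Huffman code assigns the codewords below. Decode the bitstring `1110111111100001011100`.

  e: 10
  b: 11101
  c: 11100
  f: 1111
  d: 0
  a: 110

bfadddec

Read left to right; each codeword is recognised as soon as it completes (prefix code):
  11101→b | 1111→f | 110→a | 0→d | 0→d | 0→d | 10→e | 11100→c
Decoded message: bfadddec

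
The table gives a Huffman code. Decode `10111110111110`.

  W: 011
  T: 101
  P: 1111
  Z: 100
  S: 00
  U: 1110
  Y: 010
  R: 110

Read left to right; each codeword is recognised as soon as it completes (prefix code):
  101→T | 1111→P | 011→W | 1110→U
Decoded message: TPWU

TPWU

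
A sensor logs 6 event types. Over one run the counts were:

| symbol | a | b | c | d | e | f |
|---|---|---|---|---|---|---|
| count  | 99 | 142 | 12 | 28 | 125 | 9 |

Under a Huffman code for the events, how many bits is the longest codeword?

Merge the two lowest-weight nodes at each step:
merge f(9) and c(12): 21
merge 21 and d(28): 49
merge 49 and a(99): 148
merge e(125) and b(142): 267
merge 148 and 267: 415
Maximum depth reached is 4.

4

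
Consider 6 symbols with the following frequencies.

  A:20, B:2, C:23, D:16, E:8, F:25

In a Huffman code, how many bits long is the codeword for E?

4

Build the tree from the bottom:
merge B(2) and E(8): 10
merge 10 and D(16): 26
merge A(20) and C(23): 43
merge F(25) and 26: 51
merge 43 and 51: 94
The subtree containing E is merged 4 times, so code length = 4.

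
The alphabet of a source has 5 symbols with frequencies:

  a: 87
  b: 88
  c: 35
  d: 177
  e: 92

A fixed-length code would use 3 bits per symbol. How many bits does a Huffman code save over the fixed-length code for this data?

Fixed-length: 3 bits × 479 symbols = 1437 bits.
Huffman merges:
merge c(35) and a(87): 122
merge b(88) and e(92): 180
merge 122 and d(177): 299
merge 180 and 299: 479
Huffman total = 122 + 180 + 299 + 479 = 1080 bits.
Saving = 1437 − 1080 = 357 bits.

357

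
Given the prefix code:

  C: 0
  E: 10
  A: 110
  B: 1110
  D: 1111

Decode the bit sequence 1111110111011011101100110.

DABABACA

Read left to right; each codeword is recognised as soon as it completes (prefix code):
  1111→D | 110→A | 1110→B | 110→A | 1110→B | 110→A | 0→C | 110→A
Decoded message: DABABACA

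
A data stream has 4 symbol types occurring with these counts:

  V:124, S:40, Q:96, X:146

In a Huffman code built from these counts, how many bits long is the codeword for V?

2

Repeatedly merge the two smallest:
S(40) + Q(96) → 136
V(124) + 136 → 260
X(146) + 260 → 406
The subtree containing V is merged 2 times, so code length = 2.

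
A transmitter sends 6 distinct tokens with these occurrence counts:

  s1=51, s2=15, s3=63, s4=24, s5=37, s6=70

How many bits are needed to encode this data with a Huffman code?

635

Greedily combine the two least-frequent nodes:
s2(15) + s4(24) → 39
s5(37) + 39 → 76
s1(51) + s3(63) → 114
s6(70) + 76 → 146
114 + 146 → 260
Each symbol's bit-cost is frequency × depth; summing gives 635 bits (equivalently 39 + 76 + 114 + 146 + 260).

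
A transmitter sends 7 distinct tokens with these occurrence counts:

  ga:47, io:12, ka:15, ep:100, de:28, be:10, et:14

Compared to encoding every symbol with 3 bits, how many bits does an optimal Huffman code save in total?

Fixed-length: 3 bits × 226 symbols = 678 bits.
Huffman merges:
be(10) + io(12) → 22
et(14) + ka(15) → 29
22 + de(28) → 50
29 + ga(47) → 76
50 + 76 → 126
ep(100) + 126 → 226
Huffman total = 22 + 29 + 50 + 76 + 126 + 226 = 529 bits.
Saving = 678 − 529 = 149 bits.

149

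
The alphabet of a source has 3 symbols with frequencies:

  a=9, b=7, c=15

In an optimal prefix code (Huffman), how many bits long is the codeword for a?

Build the tree from the bottom:
b(7) + a(9) → 16
c(15) + 16 → 31
a's leaf is at depth 2, giving a 2-bit codeword.

2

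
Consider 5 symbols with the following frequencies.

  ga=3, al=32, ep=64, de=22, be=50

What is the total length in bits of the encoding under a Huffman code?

Build the Huffman tree bottom-up:
combine ga(3), de(22) → 25
combine 25, al(32) → 57
combine be(50), 57 → 107
combine ep(64), 107 → 171
Each symbol's bit-cost is frequency × depth; summing gives 360 bits (equivalently 25 + 57 + 107 + 171).

360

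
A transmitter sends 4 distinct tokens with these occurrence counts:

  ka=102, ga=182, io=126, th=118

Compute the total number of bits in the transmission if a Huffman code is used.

Build the Huffman tree bottom-up:
combine ka(102), th(118) → 220
combine io(126), ga(182) → 308
combine 220, 308 → 528
The encoded length is the sum of every internal node's weight: 220 + 308 + 528 = 1056 bits.

1056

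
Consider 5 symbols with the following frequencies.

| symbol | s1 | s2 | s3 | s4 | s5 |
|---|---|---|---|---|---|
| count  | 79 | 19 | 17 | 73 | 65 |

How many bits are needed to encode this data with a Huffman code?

542

Merge the two smallest weights repeatedly:
merge s3(17) and s2(19): 36
merge 36 and s5(65): 101
merge s4(73) and s1(79): 152
merge 101 and 152: 253
The encoded length is the sum of every internal node's weight: 36 + 101 + 152 + 253 = 542 bits.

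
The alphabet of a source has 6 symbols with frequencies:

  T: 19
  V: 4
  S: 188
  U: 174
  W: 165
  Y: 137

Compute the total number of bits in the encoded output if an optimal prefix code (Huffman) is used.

Greedily combine the two least-frequent nodes:
V(4) + T(19) → 23
23 + Y(137) → 160
160 + W(165) → 325
U(174) + S(188) → 362
325 + 362 → 687
The encoded length is the sum of every internal node's weight: 23 + 160 + 325 + 362 + 687 = 1557 bits.

1557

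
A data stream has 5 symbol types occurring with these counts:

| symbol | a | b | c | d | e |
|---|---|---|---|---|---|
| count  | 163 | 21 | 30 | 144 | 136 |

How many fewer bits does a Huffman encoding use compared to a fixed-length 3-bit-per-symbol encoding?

443

Fixed-length: 3 bits × 494 symbols = 1482 bits.
Huffman merges:
b(21) + c(30) → 51
51 + e(136) → 187
d(144) + a(163) → 307
187 + 307 → 494
Huffman total = 51 + 187 + 307 + 494 = 1039 bits.
Saving = 1482 − 1039 = 443 bits.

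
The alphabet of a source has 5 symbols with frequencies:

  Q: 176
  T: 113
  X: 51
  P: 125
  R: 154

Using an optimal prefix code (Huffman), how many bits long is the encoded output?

1402

Build the Huffman tree bottom-up:
merge X(51) and T(113): 164
merge P(125) and R(154): 279
merge 164 and Q(176): 340
merge 279 and 340: 619
Each symbol's bit-cost is frequency × depth; summing gives 1402 bits (equivalently 164 + 279 + 340 + 619).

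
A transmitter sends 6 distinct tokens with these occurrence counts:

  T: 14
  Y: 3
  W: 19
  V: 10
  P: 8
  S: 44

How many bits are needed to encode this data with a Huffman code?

217

Greedily combine the two least-frequent nodes:
combine Y(3), P(8) → 11
combine V(10), 11 → 21
combine T(14), W(19) → 33
combine 21, 33 → 54
combine S(44), 54 → 98
The encoded length is the sum of every internal node's weight: 11 + 21 + 33 + 54 + 98 = 217 bits.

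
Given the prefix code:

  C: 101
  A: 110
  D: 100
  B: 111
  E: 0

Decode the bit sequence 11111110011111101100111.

BBDBBEAEB

Read left to right; each codeword is recognised as soon as it completes (prefix code):
  111→B | 111→B | 100→D | 111→B | 111→B | 0→E | 110→A | 0→E | 111→B
Decoded message: BBDBBEAEB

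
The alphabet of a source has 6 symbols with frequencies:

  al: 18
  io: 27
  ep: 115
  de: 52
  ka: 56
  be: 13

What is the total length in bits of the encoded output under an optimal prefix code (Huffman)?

Build the Huffman tree bottom-up:
merge be(13) and al(18): 31
merge io(27) and 31: 58
merge de(52) and ka(56): 108
merge 58 and 108: 166
merge ep(115) and 166: 281
Total encoded bits = sum of merged weights = 31 + 58 + 108 + 166 + 281 = 644.

644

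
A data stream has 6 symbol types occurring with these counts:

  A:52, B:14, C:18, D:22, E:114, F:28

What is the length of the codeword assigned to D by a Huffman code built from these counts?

4

Huffman merges, smallest pair first:
merge B(14) and C(18): 32
merge D(22) and F(28): 50
merge 32 and 50: 82
merge A(52) and 82: 134
merge E(114) and 134: 248
D's leaf is at depth 4, giving a 4-bit codeword.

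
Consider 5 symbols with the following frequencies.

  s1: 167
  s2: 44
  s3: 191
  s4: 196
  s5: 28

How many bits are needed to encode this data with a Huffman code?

1324

Greedily combine the two least-frequent nodes:
s5(28) + s2(44) → 72
72 + s1(167) → 239
s3(191) + s4(196) → 387
239 + 387 → 626
The encoded length is the sum of every internal node's weight: 72 + 239 + 387 + 626 = 1324 bits.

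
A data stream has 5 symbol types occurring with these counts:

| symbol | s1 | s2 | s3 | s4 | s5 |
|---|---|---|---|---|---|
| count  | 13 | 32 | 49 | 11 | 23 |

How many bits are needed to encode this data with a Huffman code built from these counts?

278

Merge the two smallest weights repeatedly:
combine s4(11), s1(13) → 24
combine s5(23), 24 → 47
combine s2(32), 47 → 79
combine s3(49), 79 → 128
Each symbol's bit-cost is frequency × depth; summing gives 278 bits (equivalently 24 + 47 + 79 + 128).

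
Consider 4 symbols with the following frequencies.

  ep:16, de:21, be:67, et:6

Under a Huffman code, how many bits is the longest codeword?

3

Merge the two lowest-weight nodes at each step:
et(6) + ep(16) → 22
de(21) + 22 → 43
43 + be(67) → 110
The rarest symbols sit at the bottom; the longest codeword is 3 bits.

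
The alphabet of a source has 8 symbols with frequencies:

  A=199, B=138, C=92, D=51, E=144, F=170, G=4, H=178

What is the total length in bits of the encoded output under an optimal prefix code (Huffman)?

2753

Greedily combine the two least-frequent nodes:
G(4) + D(51) → 55
55 + C(92) → 147
B(138) + E(144) → 282
147 + F(170) → 317
H(178) + A(199) → 377
282 + 317 → 599
377 + 599 → 976
Each symbol's bit-cost is frequency × depth; summing gives 2753 bits (equivalently 55 + 147 + 282 + 317 + 377 + 599 + 976).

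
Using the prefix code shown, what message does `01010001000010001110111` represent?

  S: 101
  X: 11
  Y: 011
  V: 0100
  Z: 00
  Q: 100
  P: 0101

PZVZQYSX

Read left to right; each codeword is recognised as soon as it completes (prefix code):
  0101→P | 00→Z | 0100→V | 00→Z | 100→Q | 011→Y | 101→S | 11→X
Decoded message: PZVZQYSX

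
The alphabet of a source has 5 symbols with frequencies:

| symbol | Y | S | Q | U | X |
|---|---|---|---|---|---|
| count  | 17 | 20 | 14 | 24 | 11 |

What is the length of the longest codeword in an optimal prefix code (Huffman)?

3

Merge the two lowest-weight nodes at each step:
X(11) + Q(14) → 25
Y(17) + S(20) → 37
U(24) + 25 → 49
37 + 49 → 86
The first pair merged (X, Q) ends up deepest, at depth 3.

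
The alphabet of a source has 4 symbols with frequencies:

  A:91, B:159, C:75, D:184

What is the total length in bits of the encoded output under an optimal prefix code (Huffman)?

Greedily combine the two least-frequent nodes:
C(75) + A(91) → 166
B(159) + 166 → 325
D(184) + 325 → 509
The encoded length is the sum of every internal node's weight: 166 + 325 + 509 = 1000 bits.

1000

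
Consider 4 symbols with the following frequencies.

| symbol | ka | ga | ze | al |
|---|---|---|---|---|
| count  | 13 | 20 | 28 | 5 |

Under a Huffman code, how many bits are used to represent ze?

1

Repeatedly merge the two smallest:
merge al(5) and ka(13): 18
merge 18 and ga(20): 38
merge ze(28) and 38: 66
ze is merged only at the final step, so code length = 1.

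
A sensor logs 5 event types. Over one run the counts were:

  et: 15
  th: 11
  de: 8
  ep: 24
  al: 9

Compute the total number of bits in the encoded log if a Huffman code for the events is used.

Greedily combine the two least-frequent nodes:
combine de(8), al(9) → 17
combine th(11), et(15) → 26
combine 17, ep(24) → 41
combine 26, 41 → 67
The encoded length is the sum of every internal node's weight: 17 + 26 + 41 + 67 = 151 bits.

151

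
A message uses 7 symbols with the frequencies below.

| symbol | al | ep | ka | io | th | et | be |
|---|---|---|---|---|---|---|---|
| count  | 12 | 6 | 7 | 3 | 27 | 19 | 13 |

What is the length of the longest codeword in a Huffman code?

Merge the two lowest-weight nodes at each step:
io(3) + ep(6) → 9
ka(7) + 9 → 16
al(12) + be(13) → 25
16 + et(19) → 35
25 + th(27) → 52
35 + 52 → 87
The rarest symbols sit at the bottom; the longest codeword is 4 bits.

4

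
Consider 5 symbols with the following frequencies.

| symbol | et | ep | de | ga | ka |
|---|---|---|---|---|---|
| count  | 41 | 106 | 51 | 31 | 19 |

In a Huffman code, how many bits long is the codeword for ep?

Repeatedly merge the two smallest:
combine ka(19), ga(31) → 50
combine et(41), 50 → 91
combine de(51), 91 → 142
combine ep(106), 142 → 248
ep sits one level below the root: a 1-bit codeword.

1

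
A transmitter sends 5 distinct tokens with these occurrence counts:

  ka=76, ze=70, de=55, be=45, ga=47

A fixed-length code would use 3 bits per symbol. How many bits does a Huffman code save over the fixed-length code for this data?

201

Fixed-length: 3 bits × 293 symbols = 879 bits.
Huffman merges:
merge be(45) and ga(47): 92
merge de(55) and ze(70): 125
merge ka(76) and 92: 168
merge 125 and 168: 293
Huffman total = 92 + 125 + 168 + 293 = 678 bits.
Saving = 879 − 678 = 201 bits.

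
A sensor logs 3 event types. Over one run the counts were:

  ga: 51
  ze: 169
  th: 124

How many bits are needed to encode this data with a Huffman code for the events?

519

Build the Huffman tree bottom-up:
merge ga(51) and th(124): 175
merge ze(169) and 175: 344
The encoded length is the sum of every internal node's weight: 175 + 344 = 519 bits.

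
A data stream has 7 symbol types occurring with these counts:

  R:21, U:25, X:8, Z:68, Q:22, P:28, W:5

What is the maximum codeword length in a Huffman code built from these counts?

Merge the two lowest-weight nodes at each step:
combine W(5), X(8) → 13
combine 13, R(21) → 34
combine Q(22), U(25) → 47
combine P(28), 34 → 62
combine 47, 62 → 109
combine Z(68), 109 → 177
The first pair merged (W, X) ends up deepest, at depth 5.

5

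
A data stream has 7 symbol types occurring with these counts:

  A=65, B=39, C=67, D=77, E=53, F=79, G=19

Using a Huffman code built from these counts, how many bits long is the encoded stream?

Build the Huffman tree bottom-up:
G(19) + B(39) → 58
E(53) + 58 → 111
A(65) + C(67) → 132
D(77) + F(79) → 156
111 + 132 → 243
156 + 243 → 399
The encoded length is the sum of every internal node's weight: 58 + 111 + 132 + 156 + 243 + 399 = 1099 bits.

1099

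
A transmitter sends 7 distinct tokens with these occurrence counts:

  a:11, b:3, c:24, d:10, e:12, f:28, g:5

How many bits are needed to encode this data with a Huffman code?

235

Build the Huffman tree bottom-up:
b(3) + g(5) → 8
8 + d(10) → 18
a(11) + e(12) → 23
18 + 23 → 41
c(24) + f(28) → 52
41 + 52 → 93
The encoded length is the sum of every internal node's weight: 8 + 18 + 23 + 41 + 52 + 93 = 235 bits.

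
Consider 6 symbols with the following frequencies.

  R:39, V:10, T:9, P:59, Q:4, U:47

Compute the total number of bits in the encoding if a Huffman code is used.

372

Build the Huffman tree bottom-up:
combine Q(4), T(9) → 13
combine V(10), 13 → 23
combine 23, R(39) → 62
combine U(47), P(59) → 106
combine 62, 106 → 168
Total encoded bits = sum of merged weights = 13 + 23 + 62 + 106 + 168 = 372.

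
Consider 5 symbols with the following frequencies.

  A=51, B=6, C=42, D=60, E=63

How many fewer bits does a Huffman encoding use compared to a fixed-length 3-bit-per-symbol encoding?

Fixed-length: 3 bits × 222 symbols = 666 bits.
Huffman merges:
combine B(6), C(42) → 48
combine 48, A(51) → 99
combine D(60), E(63) → 123
combine 99, 123 → 222
Huffman total = 48 + 99 + 123 + 222 = 492 bits.
Saving = 666 − 492 = 174 bits.

174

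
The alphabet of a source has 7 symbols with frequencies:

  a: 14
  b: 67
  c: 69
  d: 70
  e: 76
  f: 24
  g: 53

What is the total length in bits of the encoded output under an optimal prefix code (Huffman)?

1011

Greedily combine the two least-frequent nodes:
merge a(14) and f(24): 38
merge 38 and g(53): 91
merge b(67) and c(69): 136
merge d(70) and e(76): 146
merge 91 and 136: 227
merge 146 and 227: 373
The encoded length is the sum of every internal node's weight: 38 + 91 + 136 + 146 + 227 + 373 = 1011 bits.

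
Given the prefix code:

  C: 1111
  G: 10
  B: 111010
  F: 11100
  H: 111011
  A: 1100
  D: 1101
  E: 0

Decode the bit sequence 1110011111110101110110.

FCBHE

Read left to right; each codeword is recognised as soon as it completes (prefix code):
  11100→F | 1111→C | 111010→B | 111011→H | 0→E
Decoded message: FCBHE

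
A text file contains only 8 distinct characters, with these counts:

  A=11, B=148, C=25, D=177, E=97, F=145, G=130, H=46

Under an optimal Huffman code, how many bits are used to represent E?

Huffman merges, smallest pair first:
A(11) + C(25) → 36
36 + H(46) → 82
82 + E(97) → 179
G(130) + F(145) → 275
B(148) + D(177) → 325
179 + 275 → 454
325 + 454 → 779
E's leaf is at depth 3, giving a 3-bit codeword.

3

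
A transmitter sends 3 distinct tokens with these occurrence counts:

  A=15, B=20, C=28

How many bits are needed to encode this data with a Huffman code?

98

Build the Huffman tree bottom-up:
combine A(15), B(20) → 35
combine C(28), 35 → 63
Each symbol's bit-cost is frequency × depth; summing gives 98 bits (equivalently 35 + 63).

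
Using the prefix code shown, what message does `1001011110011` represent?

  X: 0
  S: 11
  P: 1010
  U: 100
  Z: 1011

UZSXXS

Read left to right; each codeword is recognised as soon as it completes (prefix code):
  100→U | 1011→Z | 11→S | 0→X | 0→X | 11→S
Decoded message: UZSXXS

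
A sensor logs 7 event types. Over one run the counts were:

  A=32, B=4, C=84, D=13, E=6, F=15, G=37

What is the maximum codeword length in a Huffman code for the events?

Merge the two lowest-weight nodes at each step:
merge B(4) and E(6): 10
merge 10 and D(13): 23
merge F(15) and 23: 38
merge A(32) and G(37): 69
merge 38 and 69: 107
merge C(84) and 107: 191
Maximum depth reached is 5.

5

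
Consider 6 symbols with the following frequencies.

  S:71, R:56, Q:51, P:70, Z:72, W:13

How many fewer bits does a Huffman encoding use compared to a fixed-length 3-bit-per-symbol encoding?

149

Fixed-length: 3 bits × 333 symbols = 999 bits.
Huffman merges:
W(13) + Q(51) → 64
R(56) + 64 → 120
P(70) + S(71) → 141
Z(72) + 120 → 192
141 + 192 → 333
Huffman total = 64 + 120 + 141 + 192 + 333 = 850 bits.
Saving = 999 − 850 = 149 bits.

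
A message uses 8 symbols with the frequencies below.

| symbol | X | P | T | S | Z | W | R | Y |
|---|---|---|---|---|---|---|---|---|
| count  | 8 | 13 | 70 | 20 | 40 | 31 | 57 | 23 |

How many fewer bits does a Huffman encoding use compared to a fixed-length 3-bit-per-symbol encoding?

Fixed-length: 3 bits × 262 symbols = 786 bits.
Huffman merges:
X(8) + P(13) → 21
S(20) + 21 → 41
Y(23) + W(31) → 54
Z(40) + 41 → 81
54 + R(57) → 111
T(70) + 81 → 151
111 + 151 → 262
Huffman total = 21 + 41 + 54 + 81 + 111 + 151 + 262 = 721 bits.
Saving = 786 − 721 = 65 bits.

65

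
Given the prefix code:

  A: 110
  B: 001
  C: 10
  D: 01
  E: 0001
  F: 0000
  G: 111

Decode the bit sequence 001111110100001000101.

BGACEED

Read left to right; each codeword is recognised as soon as it completes (prefix code):
  001→B | 111→G | 110→A | 10→C | 0001→E | 0001→E | 01→D
Decoded message: BGACEED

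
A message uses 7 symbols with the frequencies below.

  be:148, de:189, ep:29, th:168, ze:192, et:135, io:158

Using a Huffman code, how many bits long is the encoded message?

Greedily combine the two least-frequent nodes:
combine ep(29), et(135) → 164
combine be(148), io(158) → 306
combine 164, th(168) → 332
combine de(189), ze(192) → 381
combine 306, 332 → 638
combine 381, 638 → 1019
The encoded length is the sum of every internal node's weight: 164 + 306 + 332 + 381 + 638 + 1019 = 2840 bits.

2840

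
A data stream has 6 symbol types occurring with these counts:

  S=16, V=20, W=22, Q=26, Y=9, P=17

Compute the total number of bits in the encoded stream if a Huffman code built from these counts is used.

Build the Huffman tree bottom-up:
combine Y(9), S(16) → 25
combine P(17), V(20) → 37
combine W(22), 25 → 47
combine Q(26), 37 → 63
combine 47, 63 → 110
The encoded length is the sum of every internal node's weight: 25 + 37 + 47 + 63 + 110 = 282 bits.

282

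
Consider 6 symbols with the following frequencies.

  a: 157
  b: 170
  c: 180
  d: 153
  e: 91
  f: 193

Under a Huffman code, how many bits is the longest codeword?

Merge the two lowest-weight nodes at each step:
e(91) + d(153) → 244
a(157) + b(170) → 327
c(180) + f(193) → 373
244 + 327 → 571
373 + 571 → 944
Maximum depth reached is 3.

3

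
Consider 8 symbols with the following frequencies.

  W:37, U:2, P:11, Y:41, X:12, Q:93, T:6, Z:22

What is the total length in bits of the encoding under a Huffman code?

544

Merge the two smallest weights repeatedly:
combine U(2), T(6) → 8
combine 8, P(11) → 19
combine X(12), 19 → 31
combine Z(22), 31 → 53
combine W(37), Y(41) → 78
combine 53, 78 → 131
combine Q(93), 131 → 224
Each symbol's bit-cost is frequency × depth; summing gives 544 bits (equivalently 8 + 19 + 31 + 53 + 78 + 131 + 224).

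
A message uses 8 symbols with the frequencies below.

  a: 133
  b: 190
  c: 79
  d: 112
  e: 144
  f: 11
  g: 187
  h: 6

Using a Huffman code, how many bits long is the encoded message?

Build the Huffman tree bottom-up:
merge h(6) and f(11): 17
merge 17 and c(79): 96
merge 96 and d(112): 208
merge a(133) and e(144): 277
merge g(187) and b(190): 377
merge 208 and 277: 485
merge 377 and 485: 862
The encoded length is the sum of every internal node's weight: 17 + 96 + 208 + 277 + 377 + 485 + 862 = 2322 bits.

2322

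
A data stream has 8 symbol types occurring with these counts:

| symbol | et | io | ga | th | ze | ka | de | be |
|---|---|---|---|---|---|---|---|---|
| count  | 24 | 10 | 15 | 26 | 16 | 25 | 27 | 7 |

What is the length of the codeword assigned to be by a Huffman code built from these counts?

Repeatedly merge the two smallest:
combine be(7), io(10) → 17
combine ga(15), ze(16) → 31
combine 17, et(24) → 41
combine ka(25), th(26) → 51
combine de(27), 31 → 58
combine 41, 51 → 92
combine 58, 92 → 150
be's leaf is at depth 4, giving a 4-bit codeword.

4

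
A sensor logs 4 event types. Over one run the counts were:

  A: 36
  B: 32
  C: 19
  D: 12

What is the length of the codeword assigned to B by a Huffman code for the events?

2

Repeatedly merge the two smallest:
merge D(12) and C(19): 31
merge 31 and B(32): 63
merge A(36) and 63: 99
The subtree containing B is merged 2 times, so code length = 2.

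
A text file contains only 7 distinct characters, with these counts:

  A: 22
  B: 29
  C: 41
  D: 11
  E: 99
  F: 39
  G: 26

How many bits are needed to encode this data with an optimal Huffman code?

Build the Huffman tree bottom-up:
D(11) + A(22) → 33
G(26) + B(29) → 55
33 + F(39) → 72
C(41) + 55 → 96
72 + 96 → 168
E(99) + 168 → 267
Total encoded bits = sum of merged weights = 33 + 55 + 72 + 96 + 168 + 267 = 691.

691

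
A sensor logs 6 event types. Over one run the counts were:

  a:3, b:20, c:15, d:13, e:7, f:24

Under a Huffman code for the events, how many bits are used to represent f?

Repeatedly merge the two smallest:
combine a(3), e(7) → 10
combine 10, d(13) → 23
combine c(15), b(20) → 35
combine 23, f(24) → 47
combine 35, 47 → 82
f's leaf is at depth 2, giving a 2-bit codeword.

2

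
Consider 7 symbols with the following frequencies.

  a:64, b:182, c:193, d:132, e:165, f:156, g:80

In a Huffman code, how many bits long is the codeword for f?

3

Repeatedly merge the two smallest:
a(64) + g(80) → 144
d(132) + 144 → 276
f(156) + e(165) → 321
b(182) + c(193) → 375
276 + 321 → 597
375 + 597 → 972
f sits 3 levels below the root, so its codeword is 3 bits.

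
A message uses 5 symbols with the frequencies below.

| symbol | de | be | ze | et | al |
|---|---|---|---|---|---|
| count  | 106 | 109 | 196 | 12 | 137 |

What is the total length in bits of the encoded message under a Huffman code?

Build the Huffman tree bottom-up:
et(12) + de(106) → 118
be(109) + 118 → 227
al(137) + ze(196) → 333
227 + 333 → 560
The encoded length is the sum of every internal node's weight: 118 + 227 + 333 + 560 = 1238 bits.

1238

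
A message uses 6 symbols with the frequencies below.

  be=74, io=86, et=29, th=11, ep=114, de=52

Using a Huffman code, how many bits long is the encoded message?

864

Greedily combine the two least-frequent nodes:
th(11) + et(29) → 40
40 + de(52) → 92
be(74) + io(86) → 160
92 + ep(114) → 206
160 + 206 → 366
Each symbol's bit-cost is frequency × depth; summing gives 864 bits (equivalently 40 + 92 + 160 + 206 + 366).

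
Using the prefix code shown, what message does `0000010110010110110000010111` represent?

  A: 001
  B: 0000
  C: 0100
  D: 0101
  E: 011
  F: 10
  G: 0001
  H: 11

Read left to right; each codeword is recognised as soon as it completes (prefix code):
  0000→B | 0101→D | 10→F | 0101→D | 10→F | 11→H | 0000→B | 0101→D | 11→H
Decoded message: BDFDFHBDH

BDFDFHBDH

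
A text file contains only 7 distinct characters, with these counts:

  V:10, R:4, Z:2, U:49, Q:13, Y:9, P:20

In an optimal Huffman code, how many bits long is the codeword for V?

3

Huffman merges, smallest pair first:
Z(2) + R(4) → 6
6 + Y(9) → 15
V(10) + Q(13) → 23
15 + P(20) → 35
23 + 35 → 58
U(49) + 58 → 107
V's leaf is at depth 3, giving a 3-bit codeword.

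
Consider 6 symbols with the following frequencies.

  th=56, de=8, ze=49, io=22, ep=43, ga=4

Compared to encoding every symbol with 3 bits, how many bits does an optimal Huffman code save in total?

Fixed-length: 3 bits × 182 symbols = 546 bits.
Huffman merges:
ga(4) + de(8) → 12
12 + io(22) → 34
34 + ep(43) → 77
ze(49) + th(56) → 105
77 + 105 → 182
Huffman total = 12 + 34 + 77 + 105 + 182 = 410 bits.
Saving = 546 − 410 = 136 bits.

136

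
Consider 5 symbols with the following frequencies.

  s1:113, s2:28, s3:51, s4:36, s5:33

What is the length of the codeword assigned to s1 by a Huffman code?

Build the tree from the bottom:
merge s2(28) and s5(33): 61
merge s4(36) and s3(51): 87
merge 61 and 87: 148
merge s1(113) and 148: 261
s1 is merged only at the final step, so code length = 1.

1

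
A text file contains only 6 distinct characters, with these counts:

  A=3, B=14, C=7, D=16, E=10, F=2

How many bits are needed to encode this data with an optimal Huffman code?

121

Build the Huffman tree bottom-up:
merge F(2) and A(3): 5
merge 5 and C(7): 12
merge E(10) and 12: 22
merge B(14) and D(16): 30
merge 22 and 30: 52
Each symbol's bit-cost is frequency × depth; summing gives 121 bits (equivalently 5 + 12 + 22 + 30 + 52).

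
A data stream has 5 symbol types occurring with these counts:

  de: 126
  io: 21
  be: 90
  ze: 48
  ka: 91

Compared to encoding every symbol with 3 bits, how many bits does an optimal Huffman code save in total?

307

Fixed-length: 3 bits × 376 symbols = 1128 bits.
Huffman merges:
combine io(21), ze(48) → 69
combine 69, be(90) → 159
combine ka(91), de(126) → 217
combine 159, 217 → 376
Huffman total = 69 + 159 + 217 + 376 = 821 bits.
Saving = 1128 − 821 = 307 bits.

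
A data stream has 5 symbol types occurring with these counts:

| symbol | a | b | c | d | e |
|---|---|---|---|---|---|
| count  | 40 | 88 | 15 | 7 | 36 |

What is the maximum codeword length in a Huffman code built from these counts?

4

Merge the two lowest-weight nodes at each step:
combine d(7), c(15) → 22
combine 22, e(36) → 58
combine a(40), 58 → 98
combine b(88), 98 → 186
The first pair merged (d, c) ends up deepest, at depth 4.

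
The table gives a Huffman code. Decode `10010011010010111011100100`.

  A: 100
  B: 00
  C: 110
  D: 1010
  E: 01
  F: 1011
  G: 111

AACAFFAA

Read left to right; each codeword is recognised as soon as it completes (prefix code):
  100→A | 100→A | 110→C | 100→A | 1011→F | 1011→F | 100→A | 100→A
Decoded message: AACAFFAA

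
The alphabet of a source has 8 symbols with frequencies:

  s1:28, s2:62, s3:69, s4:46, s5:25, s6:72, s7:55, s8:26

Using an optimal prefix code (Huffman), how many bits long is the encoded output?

Merge the two smallest weights repeatedly:
s5(25) + s8(26) → 51
s1(28) + s4(46) → 74
51 + s7(55) → 106
s2(62) + s3(69) → 131
s6(72) + 74 → 146
106 + 131 → 237
146 + 237 → 383
Each symbol's bit-cost is frequency × depth; summing gives 1128 bits (equivalently 51 + 74 + 106 + 131 + 146 + 237 + 383).

1128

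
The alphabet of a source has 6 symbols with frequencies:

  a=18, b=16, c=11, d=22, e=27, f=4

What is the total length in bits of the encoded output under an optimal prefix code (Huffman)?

Merge the two smallest weights repeatedly:
merge f(4) and c(11): 15
merge 15 and b(16): 31
merge a(18) and d(22): 40
merge e(27) and 31: 58
merge 40 and 58: 98
Each symbol's bit-cost is frequency × depth; summing gives 242 bits (equivalently 15 + 31 + 40 + 58 + 98).

242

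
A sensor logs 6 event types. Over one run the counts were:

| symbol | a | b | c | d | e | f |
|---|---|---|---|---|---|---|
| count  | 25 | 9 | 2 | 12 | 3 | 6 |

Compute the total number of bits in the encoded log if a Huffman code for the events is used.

125

Merge the two smallest weights repeatedly:
c(2) + e(3) → 5
5 + f(6) → 11
b(9) + 11 → 20
d(12) + 20 → 32
a(25) + 32 → 57
The encoded length is the sum of every internal node's weight: 5 + 11 + 20 + 32 + 57 = 125 bits.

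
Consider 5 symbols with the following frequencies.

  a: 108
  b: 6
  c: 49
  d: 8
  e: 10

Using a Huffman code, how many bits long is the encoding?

292

Build the Huffman tree bottom-up:
merge b(6) and d(8): 14
merge e(10) and 14: 24
merge 24 and c(49): 73
merge 73 and a(108): 181
Total encoded bits = sum of merged weights = 14 + 24 + 73 + 181 = 292.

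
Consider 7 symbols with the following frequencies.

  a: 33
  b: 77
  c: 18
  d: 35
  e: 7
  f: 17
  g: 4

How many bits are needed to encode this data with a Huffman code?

458

Build the Huffman tree bottom-up:
g(4) + e(7) → 11
11 + f(17) → 28
c(18) + 28 → 46
a(33) + d(35) → 68
46 + 68 → 114
b(77) + 114 → 191
Each symbol's bit-cost is frequency × depth; summing gives 458 bits (equivalently 11 + 28 + 46 + 68 + 114 + 191).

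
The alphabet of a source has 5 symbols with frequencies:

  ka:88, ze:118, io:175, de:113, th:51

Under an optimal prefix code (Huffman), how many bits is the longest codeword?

Merge the two lowest-weight nodes at each step:
th(51) + ka(88) → 139
de(113) + ze(118) → 231
139 + io(175) → 314
231 + 314 → 545
Maximum depth reached is 3.

3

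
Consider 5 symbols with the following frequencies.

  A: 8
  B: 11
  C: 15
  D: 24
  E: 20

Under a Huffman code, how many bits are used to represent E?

2

Repeatedly merge the two smallest:
combine A(8), B(11) → 19
combine C(15), 19 → 34
combine E(20), D(24) → 44
combine 34, 44 → 78
E sits 2 levels below the root, so its codeword is 2 bits.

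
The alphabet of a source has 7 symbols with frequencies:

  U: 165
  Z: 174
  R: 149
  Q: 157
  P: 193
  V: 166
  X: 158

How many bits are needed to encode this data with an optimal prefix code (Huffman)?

Build the Huffman tree bottom-up:
merge R(149) and Q(157): 306
merge X(158) and U(165): 323
merge V(166) and Z(174): 340
merge P(193) and 306: 499
merge 323 and 340: 663
merge 499 and 663: 1162
The encoded length is the sum of every internal node's weight: 306 + 323 + 340 + 499 + 663 + 1162 = 3293 bits.

3293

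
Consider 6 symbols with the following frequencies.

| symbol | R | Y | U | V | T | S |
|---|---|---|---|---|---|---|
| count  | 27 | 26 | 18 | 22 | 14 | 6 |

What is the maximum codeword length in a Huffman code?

Merge the two lowest-weight nodes at each step:
S(6) + T(14) → 20
U(18) + 20 → 38
V(22) + Y(26) → 48
R(27) + 38 → 65
48 + 65 → 113
The first pair merged (S, T) ends up deepest, at depth 4.

4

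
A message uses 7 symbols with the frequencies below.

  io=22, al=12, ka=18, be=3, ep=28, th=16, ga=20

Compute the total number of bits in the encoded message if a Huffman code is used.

322

Merge the two smallest weights repeatedly:
combine be(3), al(12) → 15
combine 15, th(16) → 31
combine ka(18), ga(20) → 38
combine io(22), ep(28) → 50
combine 31, 38 → 69
combine 50, 69 → 119
Total encoded bits = sum of merged weights = 15 + 31 + 38 + 50 + 69 + 119 = 322.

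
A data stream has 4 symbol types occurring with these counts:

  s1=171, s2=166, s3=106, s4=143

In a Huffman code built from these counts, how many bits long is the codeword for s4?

Build the tree from the bottom:
s3(106) + s4(143) → 249
s2(166) + s1(171) → 337
249 + 337 → 586
The subtree containing s4 is merged 2 times, so code length = 2.

2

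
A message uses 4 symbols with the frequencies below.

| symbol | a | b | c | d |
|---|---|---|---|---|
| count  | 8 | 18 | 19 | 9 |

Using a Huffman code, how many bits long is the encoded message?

106

Merge the two smallest weights repeatedly:
merge a(8) and d(9): 17
merge 17 and b(18): 35
merge c(19) and 35: 54
The encoded length is the sum of every internal node's weight: 17 + 35 + 54 = 106 bits.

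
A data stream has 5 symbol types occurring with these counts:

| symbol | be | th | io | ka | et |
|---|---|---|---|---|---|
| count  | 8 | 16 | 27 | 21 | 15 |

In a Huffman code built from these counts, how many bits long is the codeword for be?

Huffman merges, smallest pair first:
combine be(8), et(15) → 23
combine th(16), ka(21) → 37
combine 23, io(27) → 50
combine 37, 50 → 87
The subtree containing be is merged 3 times, so code length = 3.

3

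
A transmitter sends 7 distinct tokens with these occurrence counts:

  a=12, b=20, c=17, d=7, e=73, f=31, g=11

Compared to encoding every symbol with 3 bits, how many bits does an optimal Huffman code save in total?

Fixed-length: 3 bits × 171 symbols = 513 bits.
Huffman merges:
combine d(7), g(11) → 18
combine a(12), c(17) → 29
combine 18, b(20) → 38
combine 29, f(31) → 60
combine 38, 60 → 98
combine e(73), 98 → 171
Huffman total = 18 + 29 + 38 + 60 + 98 + 171 = 414 bits.
Saving = 513 − 414 = 99 bits.

99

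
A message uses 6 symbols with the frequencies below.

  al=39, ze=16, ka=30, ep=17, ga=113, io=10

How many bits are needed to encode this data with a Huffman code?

475

Greedily combine the two least-frequent nodes:
io(10) + ze(16) → 26
ep(17) + 26 → 43
ka(30) + al(39) → 69
43 + 69 → 112
112 + ga(113) → 225
The encoded length is the sum of every internal node's weight: 26 + 43 + 69 + 112 + 225 = 475 bits.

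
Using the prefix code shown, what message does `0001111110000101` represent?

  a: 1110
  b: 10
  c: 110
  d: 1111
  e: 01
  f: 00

fedbfee

Read left to right; each codeword is recognised as soon as it completes (prefix code):
  00→f | 01→e | 1111→d | 10→b | 00→f | 01→e | 01→e
Decoded message: fedbfee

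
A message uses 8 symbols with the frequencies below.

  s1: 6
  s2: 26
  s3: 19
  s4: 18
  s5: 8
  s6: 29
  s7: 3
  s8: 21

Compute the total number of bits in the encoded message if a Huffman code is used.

361

Greedily combine the two least-frequent nodes:
merge s7(3) and s1(6): 9
merge s5(8) and 9: 17
merge 17 and s4(18): 35
merge s3(19) and s8(21): 40
merge s2(26) and s6(29): 55
merge 35 and 40: 75
merge 55 and 75: 130
Each symbol's bit-cost is frequency × depth; summing gives 361 bits (equivalently 9 + 17 + 35 + 40 + 55 + 75 + 130).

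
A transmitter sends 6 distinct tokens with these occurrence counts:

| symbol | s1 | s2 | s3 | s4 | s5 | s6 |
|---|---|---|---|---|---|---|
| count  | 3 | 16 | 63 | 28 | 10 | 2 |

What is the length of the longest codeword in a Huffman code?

Merge the two lowest-weight nodes at each step:
s6(2) + s1(3) → 5
5 + s5(10) → 15
15 + s2(16) → 31
s4(28) + 31 → 59
59 + s3(63) → 122
The first pair merged (s6, s1) ends up deepest, at depth 5.

5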